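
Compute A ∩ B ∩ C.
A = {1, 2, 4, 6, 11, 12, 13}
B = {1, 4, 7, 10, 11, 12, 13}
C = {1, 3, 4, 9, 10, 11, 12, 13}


Set A = {1, 2, 4, 6, 11, 12, 13}
Set B = {1, 4, 7, 10, 11, 12, 13}
Set C = {1, 3, 4, 9, 10, 11, 12, 13}
First, A ∩ B = {1, 4, 11, 12, 13}
Then, (A ∩ B) ∩ C = {1, 4, 11, 12, 13}

{1, 4, 11, 12, 13}


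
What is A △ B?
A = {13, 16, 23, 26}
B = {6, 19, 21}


Set A = {13, 16, 23, 26}
Set B = {6, 19, 21}
A △ B = (A \ B) ∪ (B \ A)
Elements in A but not B: {13, 16, 23, 26}
Elements in B but not A: {6, 19, 21}
A △ B = {6, 13, 16, 19, 21, 23, 26}

{6, 13, 16, 19, 21, 23, 26}


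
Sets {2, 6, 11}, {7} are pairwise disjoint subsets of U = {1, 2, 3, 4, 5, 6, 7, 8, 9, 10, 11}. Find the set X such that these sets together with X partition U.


U = {1, 2, 3, 4, 5, 6, 7, 8, 9, 10, 11}
Shown blocks: {2, 6, 11}, {7}
A partition's blocks are pairwise disjoint and cover U, so the missing block = U \ (union of shown blocks).
Union of shown blocks: {2, 6, 7, 11}
Missing block = U \ (union) = {1, 3, 4, 5, 8, 9, 10}

{1, 3, 4, 5, 8, 9, 10}


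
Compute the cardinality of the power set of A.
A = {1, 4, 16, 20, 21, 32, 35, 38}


Set A = {1, 4, 16, 20, 21, 32, 35, 38}
|A| = 8
The power set P(A) contains all subsets of A.
|P(A)| = 2^|A| = 2^8 = 256

256


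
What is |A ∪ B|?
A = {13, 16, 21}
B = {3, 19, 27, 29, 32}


Set A = {13, 16, 21}, |A| = 3
Set B = {3, 19, 27, 29, 32}, |B| = 5
A ∩ B = {}, |A ∩ B| = 0
|A ∪ B| = |A| + |B| - |A ∩ B| = 3 + 5 - 0 = 8

8


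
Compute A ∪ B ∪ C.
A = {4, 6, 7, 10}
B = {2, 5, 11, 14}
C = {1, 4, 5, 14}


Set A = {4, 6, 7, 10}
Set B = {2, 5, 11, 14}
Set C = {1, 4, 5, 14}
First, A ∪ B = {2, 4, 5, 6, 7, 10, 11, 14}
Then, (A ∪ B) ∪ C = {1, 2, 4, 5, 6, 7, 10, 11, 14}

{1, 2, 4, 5, 6, 7, 10, 11, 14}


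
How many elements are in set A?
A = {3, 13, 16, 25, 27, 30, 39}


Set A = {3, 13, 16, 25, 27, 30, 39}
Listing elements: 3, 13, 16, 25, 27, 30, 39
Counting: 7 elements
|A| = 7

7


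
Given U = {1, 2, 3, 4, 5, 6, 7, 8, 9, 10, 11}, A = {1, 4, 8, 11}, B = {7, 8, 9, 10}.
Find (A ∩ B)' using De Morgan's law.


U = {1, 2, 3, 4, 5, 6, 7, 8, 9, 10, 11}
A = {1, 4, 8, 11}, B = {7, 8, 9, 10}
A ∩ B = {8}
(A ∩ B)' = U \ (A ∩ B) = {1, 2, 3, 4, 5, 6, 7, 9, 10, 11}
Verification via A' ∪ B': A' = {2, 3, 5, 6, 7, 9, 10}, B' = {1, 2, 3, 4, 5, 6, 11}
A' ∪ B' = {1, 2, 3, 4, 5, 6, 7, 9, 10, 11} ✓

{1, 2, 3, 4, 5, 6, 7, 9, 10, 11}


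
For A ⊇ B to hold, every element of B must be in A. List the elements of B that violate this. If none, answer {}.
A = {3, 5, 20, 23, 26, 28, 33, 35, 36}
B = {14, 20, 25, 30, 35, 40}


Set A = {3, 5, 20, 23, 26, 28, 33, 35, 36}
Set B = {14, 20, 25, 30, 35, 40}
Check each element of B against A:
14 ∉ A (include), 20 ∈ A, 25 ∉ A (include), 30 ∉ A (include), 35 ∈ A, 40 ∉ A (include)
Elements of B not in A: {14, 25, 30, 40}

{14, 25, 30, 40}


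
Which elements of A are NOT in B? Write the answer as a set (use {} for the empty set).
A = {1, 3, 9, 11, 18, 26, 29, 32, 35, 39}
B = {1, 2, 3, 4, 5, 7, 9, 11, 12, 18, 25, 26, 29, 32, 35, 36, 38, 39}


Set A = {1, 3, 9, 11, 18, 26, 29, 32, 35, 39}
Set B = {1, 2, 3, 4, 5, 7, 9, 11, 12, 18, 25, 26, 29, 32, 35, 36, 38, 39}
Check each element of A against B:
1 ∈ B, 3 ∈ B, 9 ∈ B, 11 ∈ B, 18 ∈ B, 26 ∈ B, 29 ∈ B, 32 ∈ B, 35 ∈ B, 39 ∈ B
Elements of A not in B: {}

{}


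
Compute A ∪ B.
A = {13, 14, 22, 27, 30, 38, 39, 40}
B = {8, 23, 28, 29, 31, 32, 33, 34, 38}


Set A = {13, 14, 22, 27, 30, 38, 39, 40}
Set B = {8, 23, 28, 29, 31, 32, 33, 34, 38}
A ∪ B includes all elements in either set.
Elements from A: {13, 14, 22, 27, 30, 38, 39, 40}
Elements from B not already included: {8, 23, 28, 29, 31, 32, 33, 34}
A ∪ B = {8, 13, 14, 22, 23, 27, 28, 29, 30, 31, 32, 33, 34, 38, 39, 40}

{8, 13, 14, 22, 23, 27, 28, 29, 30, 31, 32, 33, 34, 38, 39, 40}


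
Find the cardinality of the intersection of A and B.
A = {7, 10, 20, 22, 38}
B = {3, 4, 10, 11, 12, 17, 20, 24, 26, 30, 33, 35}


Set A = {7, 10, 20, 22, 38}
Set B = {3, 4, 10, 11, 12, 17, 20, 24, 26, 30, 33, 35}
A ∩ B = {10, 20}
|A ∩ B| = 2

2


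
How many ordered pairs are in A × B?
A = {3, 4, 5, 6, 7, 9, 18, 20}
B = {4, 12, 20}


Set A = {3, 4, 5, 6, 7, 9, 18, 20} has 8 elements.
Set B = {4, 12, 20} has 3 elements.
|A × B| = |A| × |B| = 8 × 3 = 24

24


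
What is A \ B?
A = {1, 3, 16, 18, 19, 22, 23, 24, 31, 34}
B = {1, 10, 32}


Set A = {1, 3, 16, 18, 19, 22, 23, 24, 31, 34}
Set B = {1, 10, 32}
A \ B includes elements in A that are not in B.
Check each element of A:
1 (in B, remove), 3 (not in B, keep), 16 (not in B, keep), 18 (not in B, keep), 19 (not in B, keep), 22 (not in B, keep), 23 (not in B, keep), 24 (not in B, keep), 31 (not in B, keep), 34 (not in B, keep)
A \ B = {3, 16, 18, 19, 22, 23, 24, 31, 34}

{3, 16, 18, 19, 22, 23, 24, 31, 34}


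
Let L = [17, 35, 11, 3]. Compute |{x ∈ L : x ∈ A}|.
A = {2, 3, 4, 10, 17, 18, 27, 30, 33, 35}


Set A = {2, 3, 4, 10, 17, 18, 27, 30, 33, 35}
Candidates: [17, 35, 11, 3]
Check each candidate:
17 ∈ A, 35 ∈ A, 11 ∉ A, 3 ∈ A
Count of candidates in A: 3

3


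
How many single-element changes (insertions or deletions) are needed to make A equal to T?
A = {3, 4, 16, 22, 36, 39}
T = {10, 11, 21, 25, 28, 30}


Set A = {3, 4, 16, 22, 36, 39}
Set T = {10, 11, 21, 25, 28, 30}
Elements to remove from A (in A, not in T): {3, 4, 16, 22, 36, 39} → 6 removals
Elements to add to A (in T, not in A): {10, 11, 21, 25, 28, 30} → 6 additions
Total edits = 6 + 6 = 12

12


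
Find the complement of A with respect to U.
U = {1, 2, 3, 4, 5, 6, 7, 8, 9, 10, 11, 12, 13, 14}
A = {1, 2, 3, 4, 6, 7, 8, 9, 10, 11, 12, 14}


Universal set U = {1, 2, 3, 4, 5, 6, 7, 8, 9, 10, 11, 12, 13, 14}
Set A = {1, 2, 3, 4, 6, 7, 8, 9, 10, 11, 12, 14}
A' = U \ A = elements in U but not in A
Checking each element of U:
1 (in A, exclude), 2 (in A, exclude), 3 (in A, exclude), 4 (in A, exclude), 5 (not in A, include), 6 (in A, exclude), 7 (in A, exclude), 8 (in A, exclude), 9 (in A, exclude), 10 (in A, exclude), 11 (in A, exclude), 12 (in A, exclude), 13 (not in A, include), 14 (in A, exclude)
A' = {5, 13}

{5, 13}


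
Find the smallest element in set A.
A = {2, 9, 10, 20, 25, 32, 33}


Set A = {2, 9, 10, 20, 25, 32, 33}
Elements in ascending order: 2, 9, 10, 20, 25, 32, 33
The smallest element is 2.

2


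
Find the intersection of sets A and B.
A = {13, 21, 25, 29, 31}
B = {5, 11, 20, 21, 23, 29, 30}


Set A = {13, 21, 25, 29, 31}
Set B = {5, 11, 20, 21, 23, 29, 30}
A ∩ B includes only elements in both sets.
Check each element of A against B:
13 ✗, 21 ✓, 25 ✗, 29 ✓, 31 ✗
A ∩ B = {21, 29}

{21, 29}


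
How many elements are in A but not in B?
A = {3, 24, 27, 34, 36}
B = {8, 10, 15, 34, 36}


Set A = {3, 24, 27, 34, 36}
Set B = {8, 10, 15, 34, 36}
A \ B = {3, 24, 27}
|A \ B| = 3

3


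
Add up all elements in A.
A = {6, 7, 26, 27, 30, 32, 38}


Set A = {6, 7, 26, 27, 30, 32, 38}
Sum = 6 + 7 + 26 + 27 + 30 + 32 + 38 = 166

166


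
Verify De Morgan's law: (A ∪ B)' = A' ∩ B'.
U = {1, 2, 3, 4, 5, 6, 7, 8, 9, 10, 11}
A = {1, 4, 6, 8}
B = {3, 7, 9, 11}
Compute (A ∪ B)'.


U = {1, 2, 3, 4, 5, 6, 7, 8, 9, 10, 11}
A = {1, 4, 6, 8}, B = {3, 7, 9, 11}
A ∪ B = {1, 3, 4, 6, 7, 8, 9, 11}
(A ∪ B)' = U \ (A ∪ B) = {2, 5, 10}
Verification via A' ∩ B': A' = {2, 3, 5, 7, 9, 10, 11}, B' = {1, 2, 4, 5, 6, 8, 10}
A' ∩ B' = {2, 5, 10} ✓

{2, 5, 10}


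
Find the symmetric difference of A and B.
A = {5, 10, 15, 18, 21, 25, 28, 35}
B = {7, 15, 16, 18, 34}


Set A = {5, 10, 15, 18, 21, 25, 28, 35}
Set B = {7, 15, 16, 18, 34}
A △ B = (A \ B) ∪ (B \ A)
Elements in A but not B: {5, 10, 21, 25, 28, 35}
Elements in B but not A: {7, 16, 34}
A △ B = {5, 7, 10, 16, 21, 25, 28, 34, 35}

{5, 7, 10, 16, 21, 25, 28, 34, 35}


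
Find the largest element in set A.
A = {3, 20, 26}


Set A = {3, 20, 26}
Elements in ascending order: 3, 20, 26
The largest element is 26.

26


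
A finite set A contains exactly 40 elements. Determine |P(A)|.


The set has 40 elements.
The power set contains all possible subsets.
|P(A)| = 2^|A| = 2^40 = 1099511627776

1099511627776


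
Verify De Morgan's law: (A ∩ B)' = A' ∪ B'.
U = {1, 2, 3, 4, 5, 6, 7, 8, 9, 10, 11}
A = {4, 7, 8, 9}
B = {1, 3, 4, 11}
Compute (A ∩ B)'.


U = {1, 2, 3, 4, 5, 6, 7, 8, 9, 10, 11}
A = {4, 7, 8, 9}, B = {1, 3, 4, 11}
A ∩ B = {4}
(A ∩ B)' = U \ (A ∩ B) = {1, 2, 3, 5, 6, 7, 8, 9, 10, 11}
Verification via A' ∪ B': A' = {1, 2, 3, 5, 6, 10, 11}, B' = {2, 5, 6, 7, 8, 9, 10}
A' ∪ B' = {1, 2, 3, 5, 6, 7, 8, 9, 10, 11} ✓

{1, 2, 3, 5, 6, 7, 8, 9, 10, 11}


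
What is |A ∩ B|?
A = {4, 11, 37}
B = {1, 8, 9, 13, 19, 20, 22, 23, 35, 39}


Set A = {4, 11, 37}
Set B = {1, 8, 9, 13, 19, 20, 22, 23, 35, 39}
A ∩ B = {}
|A ∩ B| = 0

0


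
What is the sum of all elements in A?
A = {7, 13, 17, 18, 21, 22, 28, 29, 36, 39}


Set A = {7, 13, 17, 18, 21, 22, 28, 29, 36, 39}
Sum = 7 + 13 + 17 + 18 + 21 + 22 + 28 + 29 + 36 + 39 = 230

230


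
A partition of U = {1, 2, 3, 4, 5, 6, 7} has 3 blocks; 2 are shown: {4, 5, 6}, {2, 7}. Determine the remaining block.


U = {1, 2, 3, 4, 5, 6, 7}
Shown blocks: {4, 5, 6}, {2, 7}
A partition's blocks are pairwise disjoint and cover U, so the missing block = U \ (union of shown blocks).
Union of shown blocks: {2, 4, 5, 6, 7}
Missing block = U \ (union) = {1, 3}

{1, 3}


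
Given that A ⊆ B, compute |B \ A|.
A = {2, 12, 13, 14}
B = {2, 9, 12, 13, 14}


Set A = {2, 12, 13, 14}, |A| = 4
Set B = {2, 9, 12, 13, 14}, |B| = 5
Since A ⊆ B: B \ A = {9}
|B| - |A| = 5 - 4 = 1

1


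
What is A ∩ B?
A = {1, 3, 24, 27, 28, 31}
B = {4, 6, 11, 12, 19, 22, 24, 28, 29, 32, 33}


Set A = {1, 3, 24, 27, 28, 31}
Set B = {4, 6, 11, 12, 19, 22, 24, 28, 29, 32, 33}
A ∩ B includes only elements in both sets.
Check each element of A against B:
1 ✗, 3 ✗, 24 ✓, 27 ✗, 28 ✓, 31 ✗
A ∩ B = {24, 28}

{24, 28}


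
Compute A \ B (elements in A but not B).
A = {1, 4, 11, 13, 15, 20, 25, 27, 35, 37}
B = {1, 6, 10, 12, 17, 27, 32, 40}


Set A = {1, 4, 11, 13, 15, 20, 25, 27, 35, 37}
Set B = {1, 6, 10, 12, 17, 27, 32, 40}
A \ B includes elements in A that are not in B.
Check each element of A:
1 (in B, remove), 4 (not in B, keep), 11 (not in B, keep), 13 (not in B, keep), 15 (not in B, keep), 20 (not in B, keep), 25 (not in B, keep), 27 (in B, remove), 35 (not in B, keep), 37 (not in B, keep)
A \ B = {4, 11, 13, 15, 20, 25, 35, 37}

{4, 11, 13, 15, 20, 25, 35, 37}


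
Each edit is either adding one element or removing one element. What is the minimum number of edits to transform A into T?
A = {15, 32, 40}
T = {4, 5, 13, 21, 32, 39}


Set A = {15, 32, 40}
Set T = {4, 5, 13, 21, 32, 39}
Elements to remove from A (in A, not in T): {15, 40} → 2 removals
Elements to add to A (in T, not in A): {4, 5, 13, 21, 39} → 5 additions
Total edits = 2 + 5 = 7

7


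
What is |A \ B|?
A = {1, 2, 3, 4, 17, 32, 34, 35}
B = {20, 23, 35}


Set A = {1, 2, 3, 4, 17, 32, 34, 35}
Set B = {20, 23, 35}
A \ B = {1, 2, 3, 4, 17, 32, 34}
|A \ B| = 7

7


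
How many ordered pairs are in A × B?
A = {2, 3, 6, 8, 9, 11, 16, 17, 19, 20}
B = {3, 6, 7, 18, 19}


Set A = {2, 3, 6, 8, 9, 11, 16, 17, 19, 20} has 10 elements.
Set B = {3, 6, 7, 18, 19} has 5 elements.
|A × B| = |A| × |B| = 10 × 5 = 50

50


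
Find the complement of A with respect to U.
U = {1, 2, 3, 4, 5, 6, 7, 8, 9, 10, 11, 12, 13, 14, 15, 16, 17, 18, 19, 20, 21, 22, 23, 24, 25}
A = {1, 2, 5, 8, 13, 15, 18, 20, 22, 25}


Universal set U = {1, 2, 3, 4, 5, 6, 7, 8, 9, 10, 11, 12, 13, 14, 15, 16, 17, 18, 19, 20, 21, 22, 23, 24, 25}
Set A = {1, 2, 5, 8, 13, 15, 18, 20, 22, 25}
A' = U \ A = elements in U but not in A
Checking each element of U:
1 (in A, exclude), 2 (in A, exclude), 3 (not in A, include), 4 (not in A, include), 5 (in A, exclude), 6 (not in A, include), 7 (not in A, include), 8 (in A, exclude), 9 (not in A, include), 10 (not in A, include), 11 (not in A, include), 12 (not in A, include), 13 (in A, exclude), 14 (not in A, include), 15 (in A, exclude), 16 (not in A, include), 17 (not in A, include), 18 (in A, exclude), 19 (not in A, include), 20 (in A, exclude), 21 (not in A, include), 22 (in A, exclude), 23 (not in A, include), 24 (not in A, include), 25 (in A, exclude)
A' = {3, 4, 6, 7, 9, 10, 11, 12, 14, 16, 17, 19, 21, 23, 24}

{3, 4, 6, 7, 9, 10, 11, 12, 14, 16, 17, 19, 21, 23, 24}


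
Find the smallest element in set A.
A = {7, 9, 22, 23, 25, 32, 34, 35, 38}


Set A = {7, 9, 22, 23, 25, 32, 34, 35, 38}
Elements in ascending order: 7, 9, 22, 23, 25, 32, 34, 35, 38
The smallest element is 7.

7


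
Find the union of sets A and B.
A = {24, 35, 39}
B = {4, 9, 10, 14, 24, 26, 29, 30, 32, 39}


Set A = {24, 35, 39}
Set B = {4, 9, 10, 14, 24, 26, 29, 30, 32, 39}
A ∪ B includes all elements in either set.
Elements from A: {24, 35, 39}
Elements from B not already included: {4, 9, 10, 14, 26, 29, 30, 32}
A ∪ B = {4, 9, 10, 14, 24, 26, 29, 30, 32, 35, 39}

{4, 9, 10, 14, 24, 26, 29, 30, 32, 35, 39}


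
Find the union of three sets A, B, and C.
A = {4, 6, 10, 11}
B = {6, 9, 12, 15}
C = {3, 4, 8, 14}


Set A = {4, 6, 10, 11}
Set B = {6, 9, 12, 15}
Set C = {3, 4, 8, 14}
First, A ∪ B = {4, 6, 9, 10, 11, 12, 15}
Then, (A ∪ B) ∪ C = {3, 4, 6, 8, 9, 10, 11, 12, 14, 15}

{3, 4, 6, 8, 9, 10, 11, 12, 14, 15}


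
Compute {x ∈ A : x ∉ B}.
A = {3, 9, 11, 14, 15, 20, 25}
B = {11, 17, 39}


Set A = {3, 9, 11, 14, 15, 20, 25}
Set B = {11, 17, 39}
Check each element of A against B:
3 ∉ B (include), 9 ∉ B (include), 11 ∈ B, 14 ∉ B (include), 15 ∉ B (include), 20 ∉ B (include), 25 ∉ B (include)
Elements of A not in B: {3, 9, 14, 15, 20, 25}

{3, 9, 14, 15, 20, 25}


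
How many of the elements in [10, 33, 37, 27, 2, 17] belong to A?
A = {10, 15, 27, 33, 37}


Set A = {10, 15, 27, 33, 37}
Candidates: [10, 33, 37, 27, 2, 17]
Check each candidate:
10 ∈ A, 33 ∈ A, 37 ∈ A, 27 ∈ A, 2 ∉ A, 17 ∉ A
Count of candidates in A: 4

4


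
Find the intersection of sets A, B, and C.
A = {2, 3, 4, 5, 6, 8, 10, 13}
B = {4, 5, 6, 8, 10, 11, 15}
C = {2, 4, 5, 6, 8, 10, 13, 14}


Set A = {2, 3, 4, 5, 6, 8, 10, 13}
Set B = {4, 5, 6, 8, 10, 11, 15}
Set C = {2, 4, 5, 6, 8, 10, 13, 14}
First, A ∩ B = {4, 5, 6, 8, 10}
Then, (A ∩ B) ∩ C = {4, 5, 6, 8, 10}

{4, 5, 6, 8, 10}


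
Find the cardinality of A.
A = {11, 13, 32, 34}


Set A = {11, 13, 32, 34}
Listing elements: 11, 13, 32, 34
Counting: 4 elements
|A| = 4

4


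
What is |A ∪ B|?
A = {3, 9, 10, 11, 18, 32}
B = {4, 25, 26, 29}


Set A = {3, 9, 10, 11, 18, 32}, |A| = 6
Set B = {4, 25, 26, 29}, |B| = 4
A ∩ B = {}, |A ∩ B| = 0
|A ∪ B| = |A| + |B| - |A ∩ B| = 6 + 4 - 0 = 10

10


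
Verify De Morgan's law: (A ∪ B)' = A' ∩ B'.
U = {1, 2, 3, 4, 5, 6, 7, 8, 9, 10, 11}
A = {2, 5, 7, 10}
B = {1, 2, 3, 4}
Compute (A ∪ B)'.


U = {1, 2, 3, 4, 5, 6, 7, 8, 9, 10, 11}
A = {2, 5, 7, 10}, B = {1, 2, 3, 4}
A ∪ B = {1, 2, 3, 4, 5, 7, 10}
(A ∪ B)' = U \ (A ∪ B) = {6, 8, 9, 11}
Verification via A' ∩ B': A' = {1, 3, 4, 6, 8, 9, 11}, B' = {5, 6, 7, 8, 9, 10, 11}
A' ∩ B' = {6, 8, 9, 11} ✓

{6, 8, 9, 11}


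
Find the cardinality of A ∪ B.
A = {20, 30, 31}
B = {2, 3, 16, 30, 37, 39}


Set A = {20, 30, 31}, |A| = 3
Set B = {2, 3, 16, 30, 37, 39}, |B| = 6
A ∩ B = {30}, |A ∩ B| = 1
|A ∪ B| = |A| + |B| - |A ∩ B| = 3 + 6 - 1 = 8

8


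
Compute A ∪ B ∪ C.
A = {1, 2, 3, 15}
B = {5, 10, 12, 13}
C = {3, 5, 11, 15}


Set A = {1, 2, 3, 15}
Set B = {5, 10, 12, 13}
Set C = {3, 5, 11, 15}
First, A ∪ B = {1, 2, 3, 5, 10, 12, 13, 15}
Then, (A ∪ B) ∪ C = {1, 2, 3, 5, 10, 11, 12, 13, 15}

{1, 2, 3, 5, 10, 11, 12, 13, 15}


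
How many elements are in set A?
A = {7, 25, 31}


Set A = {7, 25, 31}
Listing elements: 7, 25, 31
Counting: 3 elements
|A| = 3

3


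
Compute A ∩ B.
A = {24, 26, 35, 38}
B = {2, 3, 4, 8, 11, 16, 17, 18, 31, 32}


Set A = {24, 26, 35, 38}
Set B = {2, 3, 4, 8, 11, 16, 17, 18, 31, 32}
A ∩ B includes only elements in both sets.
Check each element of A against B:
24 ✗, 26 ✗, 35 ✗, 38 ✗
A ∩ B = {}

{}


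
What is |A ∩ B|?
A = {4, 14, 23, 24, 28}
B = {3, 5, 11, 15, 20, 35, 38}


Set A = {4, 14, 23, 24, 28}
Set B = {3, 5, 11, 15, 20, 35, 38}
A ∩ B = {}
|A ∩ B| = 0

0


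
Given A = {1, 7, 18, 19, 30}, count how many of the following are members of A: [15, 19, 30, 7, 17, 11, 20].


Set A = {1, 7, 18, 19, 30}
Candidates: [15, 19, 30, 7, 17, 11, 20]
Check each candidate:
15 ∉ A, 19 ∈ A, 30 ∈ A, 7 ∈ A, 17 ∉ A, 11 ∉ A, 20 ∉ A
Count of candidates in A: 3

3


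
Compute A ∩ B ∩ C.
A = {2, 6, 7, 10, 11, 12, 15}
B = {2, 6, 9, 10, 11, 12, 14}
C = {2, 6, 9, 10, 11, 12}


Set A = {2, 6, 7, 10, 11, 12, 15}
Set B = {2, 6, 9, 10, 11, 12, 14}
Set C = {2, 6, 9, 10, 11, 12}
First, A ∩ B = {2, 6, 10, 11, 12}
Then, (A ∩ B) ∩ C = {2, 6, 10, 11, 12}

{2, 6, 10, 11, 12}


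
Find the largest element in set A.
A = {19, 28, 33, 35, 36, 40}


Set A = {19, 28, 33, 35, 36, 40}
Elements in ascending order: 19, 28, 33, 35, 36, 40
The largest element is 40.

40


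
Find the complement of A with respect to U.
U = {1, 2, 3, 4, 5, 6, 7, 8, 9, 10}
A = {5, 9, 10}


Universal set U = {1, 2, 3, 4, 5, 6, 7, 8, 9, 10}
Set A = {5, 9, 10}
A' = U \ A = elements in U but not in A
Checking each element of U:
1 (not in A, include), 2 (not in A, include), 3 (not in A, include), 4 (not in A, include), 5 (in A, exclude), 6 (not in A, include), 7 (not in A, include), 8 (not in A, include), 9 (in A, exclude), 10 (in A, exclude)
A' = {1, 2, 3, 4, 6, 7, 8}

{1, 2, 3, 4, 6, 7, 8}


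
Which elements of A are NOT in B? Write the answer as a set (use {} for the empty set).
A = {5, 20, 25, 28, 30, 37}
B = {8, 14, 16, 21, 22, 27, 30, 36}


Set A = {5, 20, 25, 28, 30, 37}
Set B = {8, 14, 16, 21, 22, 27, 30, 36}
Check each element of A against B:
5 ∉ B (include), 20 ∉ B (include), 25 ∉ B (include), 28 ∉ B (include), 30 ∈ B, 37 ∉ B (include)
Elements of A not in B: {5, 20, 25, 28, 37}

{5, 20, 25, 28, 37}


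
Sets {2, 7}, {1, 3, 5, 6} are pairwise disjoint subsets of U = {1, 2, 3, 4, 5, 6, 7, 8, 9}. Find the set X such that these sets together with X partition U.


U = {1, 2, 3, 4, 5, 6, 7, 8, 9}
Shown blocks: {2, 7}, {1, 3, 5, 6}
A partition's blocks are pairwise disjoint and cover U, so the missing block = U \ (union of shown blocks).
Union of shown blocks: {1, 2, 3, 5, 6, 7}
Missing block = U \ (union) = {4, 8, 9}

{4, 8, 9}


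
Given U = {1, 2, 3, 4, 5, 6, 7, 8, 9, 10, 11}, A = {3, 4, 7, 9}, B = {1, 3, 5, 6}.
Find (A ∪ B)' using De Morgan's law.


U = {1, 2, 3, 4, 5, 6, 7, 8, 9, 10, 11}
A = {3, 4, 7, 9}, B = {1, 3, 5, 6}
A ∪ B = {1, 3, 4, 5, 6, 7, 9}
(A ∪ B)' = U \ (A ∪ B) = {2, 8, 10, 11}
Verification via A' ∩ B': A' = {1, 2, 5, 6, 8, 10, 11}, B' = {2, 4, 7, 8, 9, 10, 11}
A' ∩ B' = {2, 8, 10, 11} ✓

{2, 8, 10, 11}


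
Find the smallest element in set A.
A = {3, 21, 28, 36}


Set A = {3, 21, 28, 36}
Elements in ascending order: 3, 21, 28, 36
The smallest element is 3.

3


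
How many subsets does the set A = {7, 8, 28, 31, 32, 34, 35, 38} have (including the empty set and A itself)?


Set A = {7, 8, 28, 31, 32, 34, 35, 38}
|A| = 8
The power set P(A) contains all subsets of A.
|P(A)| = 2^|A| = 2^8 = 256

256


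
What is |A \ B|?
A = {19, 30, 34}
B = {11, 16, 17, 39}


Set A = {19, 30, 34}
Set B = {11, 16, 17, 39}
A \ B = {19, 30, 34}
|A \ B| = 3

3


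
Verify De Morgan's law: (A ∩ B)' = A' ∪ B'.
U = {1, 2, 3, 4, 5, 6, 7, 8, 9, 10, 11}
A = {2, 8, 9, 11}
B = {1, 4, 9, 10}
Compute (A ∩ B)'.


U = {1, 2, 3, 4, 5, 6, 7, 8, 9, 10, 11}
A = {2, 8, 9, 11}, B = {1, 4, 9, 10}
A ∩ B = {9}
(A ∩ B)' = U \ (A ∩ B) = {1, 2, 3, 4, 5, 6, 7, 8, 10, 11}
Verification via A' ∪ B': A' = {1, 3, 4, 5, 6, 7, 10}, B' = {2, 3, 5, 6, 7, 8, 11}
A' ∪ B' = {1, 2, 3, 4, 5, 6, 7, 8, 10, 11} ✓

{1, 2, 3, 4, 5, 6, 7, 8, 10, 11}


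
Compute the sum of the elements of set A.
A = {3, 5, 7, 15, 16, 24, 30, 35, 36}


Set A = {3, 5, 7, 15, 16, 24, 30, 35, 36}
Sum = 3 + 5 + 7 + 15 + 16 + 24 + 30 + 35 + 36 = 171

171


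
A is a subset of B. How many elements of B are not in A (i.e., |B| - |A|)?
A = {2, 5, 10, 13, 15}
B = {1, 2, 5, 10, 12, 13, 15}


Set A = {2, 5, 10, 13, 15}, |A| = 5
Set B = {1, 2, 5, 10, 12, 13, 15}, |B| = 7
Since A ⊆ B: B \ A = {1, 12}
|B| - |A| = 7 - 5 = 2

2


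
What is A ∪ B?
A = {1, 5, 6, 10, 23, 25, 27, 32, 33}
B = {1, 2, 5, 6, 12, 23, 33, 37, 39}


Set A = {1, 5, 6, 10, 23, 25, 27, 32, 33}
Set B = {1, 2, 5, 6, 12, 23, 33, 37, 39}
A ∪ B includes all elements in either set.
Elements from A: {1, 5, 6, 10, 23, 25, 27, 32, 33}
Elements from B not already included: {2, 12, 37, 39}
A ∪ B = {1, 2, 5, 6, 10, 12, 23, 25, 27, 32, 33, 37, 39}

{1, 2, 5, 6, 10, 12, 23, 25, 27, 32, 33, 37, 39}


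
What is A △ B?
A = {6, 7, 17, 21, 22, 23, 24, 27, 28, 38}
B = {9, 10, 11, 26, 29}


Set A = {6, 7, 17, 21, 22, 23, 24, 27, 28, 38}
Set B = {9, 10, 11, 26, 29}
A △ B = (A \ B) ∪ (B \ A)
Elements in A but not B: {6, 7, 17, 21, 22, 23, 24, 27, 28, 38}
Elements in B but not A: {9, 10, 11, 26, 29}
A △ B = {6, 7, 9, 10, 11, 17, 21, 22, 23, 24, 26, 27, 28, 29, 38}

{6, 7, 9, 10, 11, 17, 21, 22, 23, 24, 26, 27, 28, 29, 38}


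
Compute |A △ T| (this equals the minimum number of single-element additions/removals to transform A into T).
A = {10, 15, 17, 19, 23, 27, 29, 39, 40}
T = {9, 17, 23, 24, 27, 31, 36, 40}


Set A = {10, 15, 17, 19, 23, 27, 29, 39, 40}
Set T = {9, 17, 23, 24, 27, 31, 36, 40}
Elements to remove from A (in A, not in T): {10, 15, 19, 29, 39} → 5 removals
Elements to add to A (in T, not in A): {9, 24, 31, 36} → 4 additions
Total edits = 5 + 4 = 9

9


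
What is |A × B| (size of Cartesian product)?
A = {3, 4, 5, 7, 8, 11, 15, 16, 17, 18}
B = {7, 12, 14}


Set A = {3, 4, 5, 7, 8, 11, 15, 16, 17, 18} has 10 elements.
Set B = {7, 12, 14} has 3 elements.
|A × B| = |A| × |B| = 10 × 3 = 30

30


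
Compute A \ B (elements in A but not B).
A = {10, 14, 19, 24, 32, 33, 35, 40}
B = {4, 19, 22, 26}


Set A = {10, 14, 19, 24, 32, 33, 35, 40}
Set B = {4, 19, 22, 26}
A \ B includes elements in A that are not in B.
Check each element of A:
10 (not in B, keep), 14 (not in B, keep), 19 (in B, remove), 24 (not in B, keep), 32 (not in B, keep), 33 (not in B, keep), 35 (not in B, keep), 40 (not in B, keep)
A \ B = {10, 14, 24, 32, 33, 35, 40}

{10, 14, 24, 32, 33, 35, 40}


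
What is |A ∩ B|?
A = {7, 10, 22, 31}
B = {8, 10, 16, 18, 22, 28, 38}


Set A = {7, 10, 22, 31}
Set B = {8, 10, 16, 18, 22, 28, 38}
A ∩ B = {10, 22}
|A ∩ B| = 2

2


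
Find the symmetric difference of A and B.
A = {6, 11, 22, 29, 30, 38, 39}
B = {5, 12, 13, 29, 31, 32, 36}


Set A = {6, 11, 22, 29, 30, 38, 39}
Set B = {5, 12, 13, 29, 31, 32, 36}
A △ B = (A \ B) ∪ (B \ A)
Elements in A but not B: {6, 11, 22, 30, 38, 39}
Elements in B but not A: {5, 12, 13, 31, 32, 36}
A △ B = {5, 6, 11, 12, 13, 22, 30, 31, 32, 36, 38, 39}

{5, 6, 11, 12, 13, 22, 30, 31, 32, 36, 38, 39}


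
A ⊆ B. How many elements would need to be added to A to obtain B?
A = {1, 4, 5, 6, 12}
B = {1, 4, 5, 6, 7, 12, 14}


Set A = {1, 4, 5, 6, 12}, |A| = 5
Set B = {1, 4, 5, 6, 7, 12, 14}, |B| = 7
Since A ⊆ B: B \ A = {7, 14}
|B| - |A| = 7 - 5 = 2

2


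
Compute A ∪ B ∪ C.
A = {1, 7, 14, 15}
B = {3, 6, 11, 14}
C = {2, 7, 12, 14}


Set A = {1, 7, 14, 15}
Set B = {3, 6, 11, 14}
Set C = {2, 7, 12, 14}
First, A ∪ B = {1, 3, 6, 7, 11, 14, 15}
Then, (A ∪ B) ∪ C = {1, 2, 3, 6, 7, 11, 12, 14, 15}

{1, 2, 3, 6, 7, 11, 12, 14, 15}


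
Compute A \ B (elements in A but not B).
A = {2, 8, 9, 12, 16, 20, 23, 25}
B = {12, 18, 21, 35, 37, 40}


Set A = {2, 8, 9, 12, 16, 20, 23, 25}
Set B = {12, 18, 21, 35, 37, 40}
A \ B includes elements in A that are not in B.
Check each element of A:
2 (not in B, keep), 8 (not in B, keep), 9 (not in B, keep), 12 (in B, remove), 16 (not in B, keep), 20 (not in B, keep), 23 (not in B, keep), 25 (not in B, keep)
A \ B = {2, 8, 9, 16, 20, 23, 25}

{2, 8, 9, 16, 20, 23, 25}


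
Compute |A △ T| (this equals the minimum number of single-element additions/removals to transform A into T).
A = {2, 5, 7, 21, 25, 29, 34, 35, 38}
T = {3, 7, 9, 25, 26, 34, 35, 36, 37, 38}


Set A = {2, 5, 7, 21, 25, 29, 34, 35, 38}
Set T = {3, 7, 9, 25, 26, 34, 35, 36, 37, 38}
Elements to remove from A (in A, not in T): {2, 5, 21, 29} → 4 removals
Elements to add to A (in T, not in A): {3, 9, 26, 36, 37} → 5 additions
Total edits = 4 + 5 = 9

9


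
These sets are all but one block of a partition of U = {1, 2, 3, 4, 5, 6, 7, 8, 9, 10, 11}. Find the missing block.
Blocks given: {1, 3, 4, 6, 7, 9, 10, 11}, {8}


U = {1, 2, 3, 4, 5, 6, 7, 8, 9, 10, 11}
Shown blocks: {1, 3, 4, 6, 7, 9, 10, 11}, {8}
A partition's blocks are pairwise disjoint and cover U, so the missing block = U \ (union of shown blocks).
Union of shown blocks: {1, 3, 4, 6, 7, 8, 9, 10, 11}
Missing block = U \ (union) = {2, 5}

{2, 5}


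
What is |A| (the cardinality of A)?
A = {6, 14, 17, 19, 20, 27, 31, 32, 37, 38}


Set A = {6, 14, 17, 19, 20, 27, 31, 32, 37, 38}
Listing elements: 6, 14, 17, 19, 20, 27, 31, 32, 37, 38
Counting: 10 elements
|A| = 10

10


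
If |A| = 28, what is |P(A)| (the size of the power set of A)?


The set has 28 elements.
The power set contains all possible subsets.
|P(A)| = 2^|A| = 2^28 = 268435456

268435456


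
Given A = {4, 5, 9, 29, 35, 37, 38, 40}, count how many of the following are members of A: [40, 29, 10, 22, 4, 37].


Set A = {4, 5, 9, 29, 35, 37, 38, 40}
Candidates: [40, 29, 10, 22, 4, 37]
Check each candidate:
40 ∈ A, 29 ∈ A, 10 ∉ A, 22 ∉ A, 4 ∈ A, 37 ∈ A
Count of candidates in A: 4

4


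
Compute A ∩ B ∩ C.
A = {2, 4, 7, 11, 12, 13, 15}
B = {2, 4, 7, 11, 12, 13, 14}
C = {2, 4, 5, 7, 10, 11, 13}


Set A = {2, 4, 7, 11, 12, 13, 15}
Set B = {2, 4, 7, 11, 12, 13, 14}
Set C = {2, 4, 5, 7, 10, 11, 13}
First, A ∩ B = {2, 4, 7, 11, 12, 13}
Then, (A ∩ B) ∩ C = {2, 4, 7, 11, 13}

{2, 4, 7, 11, 13}


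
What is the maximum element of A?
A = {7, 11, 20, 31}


Set A = {7, 11, 20, 31}
Elements in ascending order: 7, 11, 20, 31
The largest element is 31.

31


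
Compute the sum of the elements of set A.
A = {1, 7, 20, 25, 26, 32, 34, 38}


Set A = {1, 7, 20, 25, 26, 32, 34, 38}
Sum = 1 + 7 + 20 + 25 + 26 + 32 + 34 + 38 = 183

183


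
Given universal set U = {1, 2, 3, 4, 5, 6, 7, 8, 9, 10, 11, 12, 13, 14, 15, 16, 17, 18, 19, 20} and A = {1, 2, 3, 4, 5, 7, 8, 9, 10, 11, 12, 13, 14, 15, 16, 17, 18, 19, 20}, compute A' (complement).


Universal set U = {1, 2, 3, 4, 5, 6, 7, 8, 9, 10, 11, 12, 13, 14, 15, 16, 17, 18, 19, 20}
Set A = {1, 2, 3, 4, 5, 7, 8, 9, 10, 11, 12, 13, 14, 15, 16, 17, 18, 19, 20}
A' = U \ A = elements in U but not in A
Checking each element of U:
1 (in A, exclude), 2 (in A, exclude), 3 (in A, exclude), 4 (in A, exclude), 5 (in A, exclude), 6 (not in A, include), 7 (in A, exclude), 8 (in A, exclude), 9 (in A, exclude), 10 (in A, exclude), 11 (in A, exclude), 12 (in A, exclude), 13 (in A, exclude), 14 (in A, exclude), 15 (in A, exclude), 16 (in A, exclude), 17 (in A, exclude), 18 (in A, exclude), 19 (in A, exclude), 20 (in A, exclude)
A' = {6}

{6}


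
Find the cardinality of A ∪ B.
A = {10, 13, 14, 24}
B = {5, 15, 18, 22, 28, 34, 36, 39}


Set A = {10, 13, 14, 24}, |A| = 4
Set B = {5, 15, 18, 22, 28, 34, 36, 39}, |B| = 8
A ∩ B = {}, |A ∩ B| = 0
|A ∪ B| = |A| + |B| - |A ∩ B| = 4 + 8 - 0 = 12

12


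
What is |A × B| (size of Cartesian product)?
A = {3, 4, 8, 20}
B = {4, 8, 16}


Set A = {3, 4, 8, 20} has 4 elements.
Set B = {4, 8, 16} has 3 elements.
|A × B| = |A| × |B| = 4 × 3 = 12

12


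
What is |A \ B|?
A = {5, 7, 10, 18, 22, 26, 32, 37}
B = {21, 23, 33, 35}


Set A = {5, 7, 10, 18, 22, 26, 32, 37}
Set B = {21, 23, 33, 35}
A \ B = {5, 7, 10, 18, 22, 26, 32, 37}
|A \ B| = 8

8


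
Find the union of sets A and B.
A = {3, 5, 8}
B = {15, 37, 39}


Set A = {3, 5, 8}
Set B = {15, 37, 39}
A ∪ B includes all elements in either set.
Elements from A: {3, 5, 8}
Elements from B not already included: {15, 37, 39}
A ∪ B = {3, 5, 8, 15, 37, 39}

{3, 5, 8, 15, 37, 39}


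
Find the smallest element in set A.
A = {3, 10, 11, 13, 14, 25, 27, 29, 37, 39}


Set A = {3, 10, 11, 13, 14, 25, 27, 29, 37, 39}
Elements in ascending order: 3, 10, 11, 13, 14, 25, 27, 29, 37, 39
The smallest element is 3.

3


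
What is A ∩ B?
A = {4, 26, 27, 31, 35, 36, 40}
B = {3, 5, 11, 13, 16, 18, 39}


Set A = {4, 26, 27, 31, 35, 36, 40}
Set B = {3, 5, 11, 13, 16, 18, 39}
A ∩ B includes only elements in both sets.
Check each element of A against B:
4 ✗, 26 ✗, 27 ✗, 31 ✗, 35 ✗, 36 ✗, 40 ✗
A ∩ B = {}

{}


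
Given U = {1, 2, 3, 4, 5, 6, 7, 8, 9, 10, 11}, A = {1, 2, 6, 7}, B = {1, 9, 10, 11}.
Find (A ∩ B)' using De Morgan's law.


U = {1, 2, 3, 4, 5, 6, 7, 8, 9, 10, 11}
A = {1, 2, 6, 7}, B = {1, 9, 10, 11}
A ∩ B = {1}
(A ∩ B)' = U \ (A ∩ B) = {2, 3, 4, 5, 6, 7, 8, 9, 10, 11}
Verification via A' ∪ B': A' = {3, 4, 5, 8, 9, 10, 11}, B' = {2, 3, 4, 5, 6, 7, 8}
A' ∪ B' = {2, 3, 4, 5, 6, 7, 8, 9, 10, 11} ✓

{2, 3, 4, 5, 6, 7, 8, 9, 10, 11}


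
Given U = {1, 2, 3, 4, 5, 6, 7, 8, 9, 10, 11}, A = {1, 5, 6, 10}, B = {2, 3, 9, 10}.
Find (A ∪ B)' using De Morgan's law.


U = {1, 2, 3, 4, 5, 6, 7, 8, 9, 10, 11}
A = {1, 5, 6, 10}, B = {2, 3, 9, 10}
A ∪ B = {1, 2, 3, 5, 6, 9, 10}
(A ∪ B)' = U \ (A ∪ B) = {4, 7, 8, 11}
Verification via A' ∩ B': A' = {2, 3, 4, 7, 8, 9, 11}, B' = {1, 4, 5, 6, 7, 8, 11}
A' ∩ B' = {4, 7, 8, 11} ✓

{4, 7, 8, 11}


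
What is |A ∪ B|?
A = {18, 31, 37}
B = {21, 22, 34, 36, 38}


Set A = {18, 31, 37}, |A| = 3
Set B = {21, 22, 34, 36, 38}, |B| = 5
A ∩ B = {}, |A ∩ B| = 0
|A ∪ B| = |A| + |B| - |A ∩ B| = 3 + 5 - 0 = 8

8


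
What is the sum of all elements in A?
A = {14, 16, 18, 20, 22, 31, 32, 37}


Set A = {14, 16, 18, 20, 22, 31, 32, 37}
Sum = 14 + 16 + 18 + 20 + 22 + 31 + 32 + 37 = 190

190


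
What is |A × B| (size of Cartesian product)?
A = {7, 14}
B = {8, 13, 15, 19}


Set A = {7, 14} has 2 elements.
Set B = {8, 13, 15, 19} has 4 elements.
|A × B| = |A| × |B| = 2 × 4 = 8

8


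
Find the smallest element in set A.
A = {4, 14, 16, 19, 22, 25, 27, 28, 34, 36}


Set A = {4, 14, 16, 19, 22, 25, 27, 28, 34, 36}
Elements in ascending order: 4, 14, 16, 19, 22, 25, 27, 28, 34, 36
The smallest element is 4.

4


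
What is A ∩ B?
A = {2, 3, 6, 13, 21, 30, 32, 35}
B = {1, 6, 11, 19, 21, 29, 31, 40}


Set A = {2, 3, 6, 13, 21, 30, 32, 35}
Set B = {1, 6, 11, 19, 21, 29, 31, 40}
A ∩ B includes only elements in both sets.
Check each element of A against B:
2 ✗, 3 ✗, 6 ✓, 13 ✗, 21 ✓, 30 ✗, 32 ✗, 35 ✗
A ∩ B = {6, 21}

{6, 21}


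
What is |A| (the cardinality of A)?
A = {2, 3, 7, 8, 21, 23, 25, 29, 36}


Set A = {2, 3, 7, 8, 21, 23, 25, 29, 36}
Listing elements: 2, 3, 7, 8, 21, 23, 25, 29, 36
Counting: 9 elements
|A| = 9

9


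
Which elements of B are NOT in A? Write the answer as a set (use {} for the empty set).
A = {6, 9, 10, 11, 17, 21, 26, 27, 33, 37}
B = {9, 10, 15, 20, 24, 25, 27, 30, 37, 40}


Set A = {6, 9, 10, 11, 17, 21, 26, 27, 33, 37}
Set B = {9, 10, 15, 20, 24, 25, 27, 30, 37, 40}
Check each element of B against A:
9 ∈ A, 10 ∈ A, 15 ∉ A (include), 20 ∉ A (include), 24 ∉ A (include), 25 ∉ A (include), 27 ∈ A, 30 ∉ A (include), 37 ∈ A, 40 ∉ A (include)
Elements of B not in A: {15, 20, 24, 25, 30, 40}

{15, 20, 24, 25, 30, 40}


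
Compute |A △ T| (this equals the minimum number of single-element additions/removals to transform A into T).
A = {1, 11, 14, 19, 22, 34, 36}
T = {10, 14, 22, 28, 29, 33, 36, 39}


Set A = {1, 11, 14, 19, 22, 34, 36}
Set T = {10, 14, 22, 28, 29, 33, 36, 39}
Elements to remove from A (in A, not in T): {1, 11, 19, 34} → 4 removals
Elements to add to A (in T, not in A): {10, 28, 29, 33, 39} → 5 additions
Total edits = 4 + 5 = 9

9


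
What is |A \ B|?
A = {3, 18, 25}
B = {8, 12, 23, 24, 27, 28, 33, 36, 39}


Set A = {3, 18, 25}
Set B = {8, 12, 23, 24, 27, 28, 33, 36, 39}
A \ B = {3, 18, 25}
|A \ B| = 3

3


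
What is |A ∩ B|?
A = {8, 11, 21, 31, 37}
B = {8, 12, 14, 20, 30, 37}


Set A = {8, 11, 21, 31, 37}
Set B = {8, 12, 14, 20, 30, 37}
A ∩ B = {8, 37}
|A ∩ B| = 2

2


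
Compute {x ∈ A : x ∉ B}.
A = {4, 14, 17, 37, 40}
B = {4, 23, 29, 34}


Set A = {4, 14, 17, 37, 40}
Set B = {4, 23, 29, 34}
Check each element of A against B:
4 ∈ B, 14 ∉ B (include), 17 ∉ B (include), 37 ∉ B (include), 40 ∉ B (include)
Elements of A not in B: {14, 17, 37, 40}

{14, 17, 37, 40}


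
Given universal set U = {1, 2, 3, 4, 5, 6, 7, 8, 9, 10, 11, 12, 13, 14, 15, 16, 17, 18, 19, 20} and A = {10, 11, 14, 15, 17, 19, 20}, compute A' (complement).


Universal set U = {1, 2, 3, 4, 5, 6, 7, 8, 9, 10, 11, 12, 13, 14, 15, 16, 17, 18, 19, 20}
Set A = {10, 11, 14, 15, 17, 19, 20}
A' = U \ A = elements in U but not in A
Checking each element of U:
1 (not in A, include), 2 (not in A, include), 3 (not in A, include), 4 (not in A, include), 5 (not in A, include), 6 (not in A, include), 7 (not in A, include), 8 (not in A, include), 9 (not in A, include), 10 (in A, exclude), 11 (in A, exclude), 12 (not in A, include), 13 (not in A, include), 14 (in A, exclude), 15 (in A, exclude), 16 (not in A, include), 17 (in A, exclude), 18 (not in A, include), 19 (in A, exclude), 20 (in A, exclude)
A' = {1, 2, 3, 4, 5, 6, 7, 8, 9, 12, 13, 16, 18}

{1, 2, 3, 4, 5, 6, 7, 8, 9, 12, 13, 16, 18}


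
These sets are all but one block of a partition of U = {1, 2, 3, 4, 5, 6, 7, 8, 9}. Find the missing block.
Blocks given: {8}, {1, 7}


U = {1, 2, 3, 4, 5, 6, 7, 8, 9}
Shown blocks: {8}, {1, 7}
A partition's blocks are pairwise disjoint and cover U, so the missing block = U \ (union of shown blocks).
Union of shown blocks: {1, 7, 8}
Missing block = U \ (union) = {2, 3, 4, 5, 6, 9}

{2, 3, 4, 5, 6, 9}


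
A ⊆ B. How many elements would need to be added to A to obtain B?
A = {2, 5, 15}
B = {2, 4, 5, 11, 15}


Set A = {2, 5, 15}, |A| = 3
Set B = {2, 4, 5, 11, 15}, |B| = 5
Since A ⊆ B: B \ A = {4, 11}
|B| - |A| = 5 - 3 = 2

2


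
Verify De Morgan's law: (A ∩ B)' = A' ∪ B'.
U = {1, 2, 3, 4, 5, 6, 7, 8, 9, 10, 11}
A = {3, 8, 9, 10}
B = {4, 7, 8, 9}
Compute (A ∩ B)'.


U = {1, 2, 3, 4, 5, 6, 7, 8, 9, 10, 11}
A = {3, 8, 9, 10}, B = {4, 7, 8, 9}
A ∩ B = {8, 9}
(A ∩ B)' = U \ (A ∩ B) = {1, 2, 3, 4, 5, 6, 7, 10, 11}
Verification via A' ∪ B': A' = {1, 2, 4, 5, 6, 7, 11}, B' = {1, 2, 3, 5, 6, 10, 11}
A' ∪ B' = {1, 2, 3, 4, 5, 6, 7, 10, 11} ✓

{1, 2, 3, 4, 5, 6, 7, 10, 11}


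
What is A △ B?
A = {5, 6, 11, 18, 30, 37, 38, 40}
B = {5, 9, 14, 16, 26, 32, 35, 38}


Set A = {5, 6, 11, 18, 30, 37, 38, 40}
Set B = {5, 9, 14, 16, 26, 32, 35, 38}
A △ B = (A \ B) ∪ (B \ A)
Elements in A but not B: {6, 11, 18, 30, 37, 40}
Elements in B but not A: {9, 14, 16, 26, 32, 35}
A △ B = {6, 9, 11, 14, 16, 18, 26, 30, 32, 35, 37, 40}

{6, 9, 11, 14, 16, 18, 26, 30, 32, 35, 37, 40}


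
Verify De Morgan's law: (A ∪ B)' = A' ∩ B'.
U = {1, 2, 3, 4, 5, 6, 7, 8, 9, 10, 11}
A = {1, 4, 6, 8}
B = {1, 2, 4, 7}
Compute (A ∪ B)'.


U = {1, 2, 3, 4, 5, 6, 7, 8, 9, 10, 11}
A = {1, 4, 6, 8}, B = {1, 2, 4, 7}
A ∪ B = {1, 2, 4, 6, 7, 8}
(A ∪ B)' = U \ (A ∪ B) = {3, 5, 9, 10, 11}
Verification via A' ∩ B': A' = {2, 3, 5, 7, 9, 10, 11}, B' = {3, 5, 6, 8, 9, 10, 11}
A' ∩ B' = {3, 5, 9, 10, 11} ✓

{3, 5, 9, 10, 11}


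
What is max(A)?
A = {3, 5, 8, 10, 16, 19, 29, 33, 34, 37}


Set A = {3, 5, 8, 10, 16, 19, 29, 33, 34, 37}
Elements in ascending order: 3, 5, 8, 10, 16, 19, 29, 33, 34, 37
The largest element is 37.

37


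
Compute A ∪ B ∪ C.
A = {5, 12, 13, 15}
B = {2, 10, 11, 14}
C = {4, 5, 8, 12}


Set A = {5, 12, 13, 15}
Set B = {2, 10, 11, 14}
Set C = {4, 5, 8, 12}
First, A ∪ B = {2, 5, 10, 11, 12, 13, 14, 15}
Then, (A ∪ B) ∪ C = {2, 4, 5, 8, 10, 11, 12, 13, 14, 15}

{2, 4, 5, 8, 10, 11, 12, 13, 14, 15}


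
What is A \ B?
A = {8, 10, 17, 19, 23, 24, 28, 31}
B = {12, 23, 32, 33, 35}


Set A = {8, 10, 17, 19, 23, 24, 28, 31}
Set B = {12, 23, 32, 33, 35}
A \ B includes elements in A that are not in B.
Check each element of A:
8 (not in B, keep), 10 (not in B, keep), 17 (not in B, keep), 19 (not in B, keep), 23 (in B, remove), 24 (not in B, keep), 28 (not in B, keep), 31 (not in B, keep)
A \ B = {8, 10, 17, 19, 24, 28, 31}

{8, 10, 17, 19, 24, 28, 31}


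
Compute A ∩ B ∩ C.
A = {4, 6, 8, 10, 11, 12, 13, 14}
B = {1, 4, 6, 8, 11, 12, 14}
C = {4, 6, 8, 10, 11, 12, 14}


Set A = {4, 6, 8, 10, 11, 12, 13, 14}
Set B = {1, 4, 6, 8, 11, 12, 14}
Set C = {4, 6, 8, 10, 11, 12, 14}
First, A ∩ B = {4, 6, 8, 11, 12, 14}
Then, (A ∩ B) ∩ C = {4, 6, 8, 11, 12, 14}

{4, 6, 8, 11, 12, 14}


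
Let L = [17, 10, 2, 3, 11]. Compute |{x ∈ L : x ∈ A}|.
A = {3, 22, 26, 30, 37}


Set A = {3, 22, 26, 30, 37}
Candidates: [17, 10, 2, 3, 11]
Check each candidate:
17 ∉ A, 10 ∉ A, 2 ∉ A, 3 ∈ A, 11 ∉ A
Count of candidates in A: 1

1


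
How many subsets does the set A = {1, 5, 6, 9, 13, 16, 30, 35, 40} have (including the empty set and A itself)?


Set A = {1, 5, 6, 9, 13, 16, 30, 35, 40}
|A| = 9
The power set P(A) contains all subsets of A.
|P(A)| = 2^|A| = 2^9 = 512

512


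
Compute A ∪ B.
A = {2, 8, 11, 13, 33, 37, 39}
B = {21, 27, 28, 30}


Set A = {2, 8, 11, 13, 33, 37, 39}
Set B = {21, 27, 28, 30}
A ∪ B includes all elements in either set.
Elements from A: {2, 8, 11, 13, 33, 37, 39}
Elements from B not already included: {21, 27, 28, 30}
A ∪ B = {2, 8, 11, 13, 21, 27, 28, 30, 33, 37, 39}

{2, 8, 11, 13, 21, 27, 28, 30, 33, 37, 39}


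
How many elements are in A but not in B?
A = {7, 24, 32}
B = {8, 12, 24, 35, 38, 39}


Set A = {7, 24, 32}
Set B = {8, 12, 24, 35, 38, 39}
A \ B = {7, 32}
|A \ B| = 2

2


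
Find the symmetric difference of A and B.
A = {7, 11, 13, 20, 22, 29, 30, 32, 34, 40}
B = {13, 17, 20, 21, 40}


Set A = {7, 11, 13, 20, 22, 29, 30, 32, 34, 40}
Set B = {13, 17, 20, 21, 40}
A △ B = (A \ B) ∪ (B \ A)
Elements in A but not B: {7, 11, 22, 29, 30, 32, 34}
Elements in B but not A: {17, 21}
A △ B = {7, 11, 17, 21, 22, 29, 30, 32, 34}

{7, 11, 17, 21, 22, 29, 30, 32, 34}


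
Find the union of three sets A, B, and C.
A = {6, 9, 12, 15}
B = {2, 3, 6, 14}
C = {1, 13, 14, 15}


Set A = {6, 9, 12, 15}
Set B = {2, 3, 6, 14}
Set C = {1, 13, 14, 15}
First, A ∪ B = {2, 3, 6, 9, 12, 14, 15}
Then, (A ∪ B) ∪ C = {1, 2, 3, 6, 9, 12, 13, 14, 15}

{1, 2, 3, 6, 9, 12, 13, 14, 15}


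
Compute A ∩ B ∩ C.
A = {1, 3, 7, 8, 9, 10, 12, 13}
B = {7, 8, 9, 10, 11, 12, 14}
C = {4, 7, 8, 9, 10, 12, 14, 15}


Set A = {1, 3, 7, 8, 9, 10, 12, 13}
Set B = {7, 8, 9, 10, 11, 12, 14}
Set C = {4, 7, 8, 9, 10, 12, 14, 15}
First, A ∩ B = {7, 8, 9, 10, 12}
Then, (A ∩ B) ∩ C = {7, 8, 9, 10, 12}

{7, 8, 9, 10, 12}


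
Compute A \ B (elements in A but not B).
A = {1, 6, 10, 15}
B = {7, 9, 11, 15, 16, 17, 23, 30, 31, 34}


Set A = {1, 6, 10, 15}
Set B = {7, 9, 11, 15, 16, 17, 23, 30, 31, 34}
A \ B includes elements in A that are not in B.
Check each element of A:
1 (not in B, keep), 6 (not in B, keep), 10 (not in B, keep), 15 (in B, remove)
A \ B = {1, 6, 10}

{1, 6, 10}


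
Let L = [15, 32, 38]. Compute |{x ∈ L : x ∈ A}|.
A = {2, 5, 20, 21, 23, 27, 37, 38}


Set A = {2, 5, 20, 21, 23, 27, 37, 38}
Candidates: [15, 32, 38]
Check each candidate:
15 ∉ A, 32 ∉ A, 38 ∈ A
Count of candidates in A: 1

1


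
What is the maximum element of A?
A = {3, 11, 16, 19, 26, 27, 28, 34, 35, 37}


Set A = {3, 11, 16, 19, 26, 27, 28, 34, 35, 37}
Elements in ascending order: 3, 11, 16, 19, 26, 27, 28, 34, 35, 37
The largest element is 37.

37
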